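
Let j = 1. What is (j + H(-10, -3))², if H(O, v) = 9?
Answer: 100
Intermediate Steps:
(j + H(-10, -3))² = (1 + 9)² = 10² = 100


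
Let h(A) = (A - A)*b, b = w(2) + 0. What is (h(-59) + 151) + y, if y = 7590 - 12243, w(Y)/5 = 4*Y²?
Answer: -4502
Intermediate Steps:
w(Y) = 20*Y² (w(Y) = 5*(4*Y²) = 20*Y²)
b = 80 (b = 20*2² + 0 = 20*4 + 0 = 80 + 0 = 80)
y = -4653
h(A) = 0 (h(A) = (A - A)*80 = 0*80 = 0)
(h(-59) + 151) + y = (0 + 151) - 4653 = 151 - 4653 = -4502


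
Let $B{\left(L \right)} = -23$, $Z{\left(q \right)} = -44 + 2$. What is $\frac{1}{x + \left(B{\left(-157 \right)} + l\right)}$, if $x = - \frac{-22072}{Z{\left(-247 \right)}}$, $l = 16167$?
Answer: $\frac{21}{327988} \approx 6.4027 \cdot 10^{-5}$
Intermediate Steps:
$Z{\left(q \right)} = -42$
$x = - \frac{11036}{21}$ ($x = - \frac{-22072}{-42} = - \frac{\left(-22072\right) \left(-1\right)}{42} = \left(-1\right) \frac{11036}{21} = - \frac{11036}{21} \approx -525.52$)
$\frac{1}{x + \left(B{\left(-157 \right)} + l\right)} = \frac{1}{- \frac{11036}{21} + \left(-23 + 16167\right)} = \frac{1}{- \frac{11036}{21} + 16144} = \frac{1}{\frac{327988}{21}} = \frac{21}{327988}$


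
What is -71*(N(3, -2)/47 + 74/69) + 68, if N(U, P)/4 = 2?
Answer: -65606/3243 ≈ -20.230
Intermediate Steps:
N(U, P) = 8 (N(U, P) = 4*2 = 8)
-71*(N(3, -2)/47 + 74/69) + 68 = -71*(8/47 + 74/69) + 68 = -71*4030/3243 + 68 = -286130/3243 + 68 = -65606/3243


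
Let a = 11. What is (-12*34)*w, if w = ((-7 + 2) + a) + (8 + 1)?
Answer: -6120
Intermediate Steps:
w = 15 (w = ((-7 + 2) + 11) + (8 + 1) = (-5 + 11) + 9 = 6 + 9 = 15)
(-12*34)*w = -12*34*15 = -408*15 = -6120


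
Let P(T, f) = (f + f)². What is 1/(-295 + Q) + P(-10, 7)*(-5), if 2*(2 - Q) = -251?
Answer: -328302/335 ≈ -980.01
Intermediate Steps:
Q = 255/2 (Q = 2 - ½*(-251) = 2 + 251/2 = 255/2 ≈ 127.50)
P(T, f) = 4*f² (P(T, f) = (2*f)² = 4*f²)
1/(-295 + Q) + P(-10, 7)*(-5) = 1/(-295 + 255/2) + (4*7²)*(-5) = 1/(-335/2) + (4*49)*(-5) = -2/335 + 196*(-5) = -2/335 - 980 = -328302/335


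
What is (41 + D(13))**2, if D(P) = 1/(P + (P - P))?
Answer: 285156/169 ≈ 1687.3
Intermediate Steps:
D(P) = 1/P (D(P) = 1/(P + 0) = 1/P)
(41 + D(13))**2 = (41 + 1/13)**2 = (534/13)**2 = 285156/169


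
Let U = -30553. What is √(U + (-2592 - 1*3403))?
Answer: 2*I*√9137 ≈ 191.18*I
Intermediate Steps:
√(U + (-2592 - 1*3403)) = √(-30553 + (-2592 - 1*3403)) = √(-30553 + (-2592 - 3403)) = √(-30553 - 5995) = √(-36548) = 2*I*√9137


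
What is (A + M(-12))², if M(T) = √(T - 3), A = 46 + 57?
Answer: (103 + I*√15)² ≈ 10594.0 + 797.83*I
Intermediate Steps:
A = 103
M(T) = √(-3 + T)
(A + M(-12))² = (103 + √(-3 - 12))² = (103 + √(-15))² = (103 + I*√15)²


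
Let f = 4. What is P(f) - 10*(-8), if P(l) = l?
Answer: 84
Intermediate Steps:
P(f) - 10*(-8) = 4 - 10*(-8) = 4 + 80 = 84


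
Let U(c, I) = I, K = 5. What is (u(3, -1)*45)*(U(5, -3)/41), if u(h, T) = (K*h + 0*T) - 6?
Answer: -1215/41 ≈ -29.634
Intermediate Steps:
u(h, T) = -6 + 5*h (u(h, T) = (5*h + 0*T) - 6 = (5*h + 0) - 6 = 5*h - 6 = -6 + 5*h)
(u(3, -1)*45)*(U(5, -3)/41) = ((-6 + 5*3)*45)*(-3/41) = ((-6 + 15)*45)*(-3*1/41) = (9*45)*(-3/41) = 405*(-3/41) = -1215/41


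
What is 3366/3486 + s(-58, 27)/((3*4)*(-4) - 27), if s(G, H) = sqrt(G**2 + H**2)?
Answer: 561/581 - sqrt(4093)/75 ≈ 0.11256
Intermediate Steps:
3366/3486 + s(-58, 27)/((3*4)*(-4) - 27) = 3366/3486 + sqrt((-58)**2 + 27**2)/((3*4)*(-4) - 27) = 3366*(1/3486) + sqrt(3364 + 729)/(12*(-4) - 27) = 561/581 + sqrt(4093)/(-48 - 27) = 561/581 + sqrt(4093)/(-75) = 561/581 + sqrt(4093)*(-1/75) = 561/581 - sqrt(4093)/75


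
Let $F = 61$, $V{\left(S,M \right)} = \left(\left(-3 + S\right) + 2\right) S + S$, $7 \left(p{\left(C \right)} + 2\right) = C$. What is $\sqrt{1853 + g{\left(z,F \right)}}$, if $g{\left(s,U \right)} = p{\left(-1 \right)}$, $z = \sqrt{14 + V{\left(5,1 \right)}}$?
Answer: $\frac{2 \sqrt{22673}}{7} \approx 43.022$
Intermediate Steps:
$p{\left(C \right)} = -2 + \frac{C}{7}$
$V{\left(S,M \right)} = S + S \left(-1 + S\right)$ ($V{\left(S,M \right)} = \left(-1 + S\right) S + S = S \left(-1 + S\right) + S = S + S \left(-1 + S\right)$)
$z = \sqrt{39}$ ($z = \sqrt{14 + 5^{2}} = \sqrt{14 + 25} = \sqrt{39} \approx 6.245$)
$g{\left(s,U \right)} = - \frac{15}{7}$ ($g{\left(s,U \right)} = -2 + \frac{1}{7} \left(-1\right) = -2 - \frac{1}{7} = - \frac{15}{7}$)
$\sqrt{1853 + g{\left(z,F \right)}} = \sqrt{1853 - \frac{15}{7}} = \sqrt{\frac{12956}{7}} = \frac{2 \sqrt{22673}}{7}$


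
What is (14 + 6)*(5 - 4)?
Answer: 20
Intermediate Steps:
(14 + 6)*(5 - 4) = 20*1 = 20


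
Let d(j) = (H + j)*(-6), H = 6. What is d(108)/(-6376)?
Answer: 171/1594 ≈ 0.10728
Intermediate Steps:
d(j) = -36 - 6*j (d(j) = (6 + j)*(-6) = -36 - 6*j)
d(108)/(-6376) = (-36 - 6*108)/(-6376) = (-36 - 648)*(-1/6376) = -684*(-1/6376) = 171/1594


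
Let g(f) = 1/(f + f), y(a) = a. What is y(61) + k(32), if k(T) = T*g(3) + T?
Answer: 295/3 ≈ 98.333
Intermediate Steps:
g(f) = 1/(2*f)
k(T) = 7*T/6 (k(T) = T*((½)/3) + T = T*((½)*(⅓)) + T = T*(⅙) + T = T/6 + T = 7*T/6)
y(61) + k(32) = 61 + (7/6)*32 = 61 + 112/3 = 295/3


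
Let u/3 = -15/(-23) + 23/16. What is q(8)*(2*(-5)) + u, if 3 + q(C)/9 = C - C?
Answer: 101667/368 ≈ 276.27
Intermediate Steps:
q(C) = -27 (q(C) = -27 + 9*(C - C) = -27 + 9*0 = -27 + 0 = -27)
u = 2307/368 (u = 3*(-15/(-23) + 23/16) = 3*(-15*(-1/23) + 23*(1/16)) = 3*(15/23 + 23/16) = 3*(769/368) = 2307/368 ≈ 6.2690)
q(8)*(2*(-5)) + u = -54*(-5) + 2307/368 = -27*(-10) + 2307/368 = 270 + 2307/368 = 101667/368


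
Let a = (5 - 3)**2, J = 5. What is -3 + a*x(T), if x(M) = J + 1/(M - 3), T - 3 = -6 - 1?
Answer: 115/7 ≈ 16.429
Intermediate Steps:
T = -4 (T = 3 + (-6 - 1) = 3 - 7 = -4)
x(M) = 5 + 1/(-3 + M) (x(M) = 5 + 1/(M - 3) = 5 + 1/(-3 + M))
a = 4 (a = 2**2 = 4)
-3 + a*x(T) = -3 + 4*((-14 + 5*(-4))/(-3 - 4)) = -3 + 4*((-14 - 20)/(-7)) = -3 + 4*(-1/7*(-34)) = -3 + 4*(34/7) = -3 + 136/7 = 115/7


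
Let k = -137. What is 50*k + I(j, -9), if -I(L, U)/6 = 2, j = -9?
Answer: -6862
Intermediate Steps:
I(L, U) = -12 (I(L, U) = -6*2 = -12)
50*k + I(j, -9) = 50*(-137) - 12 = -6850 - 12 = -6862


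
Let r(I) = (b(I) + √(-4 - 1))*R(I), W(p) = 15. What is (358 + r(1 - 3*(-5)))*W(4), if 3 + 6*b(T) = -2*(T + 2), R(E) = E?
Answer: 3810 + 240*I*√5 ≈ 3810.0 + 536.66*I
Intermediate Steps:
b(T) = -7/6 - T/3 (b(T) = -½ + (-2*(T + 2))/6 = -½ + (-2*(2 + T))/6 = -½ + (-4 - 2*T)/6 = -½ + (-⅔ - T/3) = -7/6 - T/3)
r(I) = I*(-7/6 - I/3 + I*√5) (r(I) = ((-7/6 - I/3) + √(-4 - 1))*I = ((-7/6 - I/3) + √(-5))*I = ((-7/6 - I/3) + I*√5)*I = (-7/6 - I/3 + I*√5)*I = I*(-7/6 - I/3 + I*√5))
(358 + r(1 - 3*(-5)))*W(4) = (358 + (1 - 3*(-5))*(-7 - 2*(1 - 3*(-5)) + 6*I*√5)/6)*15 = (358 + (1 + 15)*(-7 - 2*(1 + 15) + 6*I*√5)/6)*15 = (358 + (⅙)*16*(-7 - 2*16 + 6*I*√5))*15 = (358 + (⅙)*16*(-7 - 32 + 6*I*√5))*15 = (358 + (⅙)*16*(-39 + 6*I*√5))*15 = (358 + (-104 + 16*I*√5))*15 = (254 + 16*I*√5)*15 = 3810 + 240*I*√5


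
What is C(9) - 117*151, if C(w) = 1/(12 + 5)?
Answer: -300338/17 ≈ -17667.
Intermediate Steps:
C(w) = 1/17
C(9) - 117*151 = 1/17 - 117*151 = 1/17 - 17667 = -300338/17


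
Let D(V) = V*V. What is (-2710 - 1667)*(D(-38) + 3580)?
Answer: -21990048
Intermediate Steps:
D(V) = V**2
(-2710 - 1667)*(D(-38) + 3580) = (-2710 - 1667)*((-38)**2 + 3580) = -4377*(1444 + 3580) = -4377*5024 = -21990048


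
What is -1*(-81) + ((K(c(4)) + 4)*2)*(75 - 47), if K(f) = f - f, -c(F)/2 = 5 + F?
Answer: 305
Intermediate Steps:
c(F) = -10 - 2*F (c(F) = -2*(5 + F) = -10 - 2*F)
K(f) = 0
-1*(-81) + ((K(c(4)) + 4)*2)*(75 - 47) = -1*(-81) + ((0 + 4)*2)*(75 - 47) = 81 + (4*2)*28 = 81 + 8*28 = 81 + 224 = 305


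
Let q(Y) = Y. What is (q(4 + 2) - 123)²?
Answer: 13689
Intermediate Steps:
(q(4 + 2) - 123)² = ((4 + 2) - 123)² = (6 - 123)² = (-117)² = 13689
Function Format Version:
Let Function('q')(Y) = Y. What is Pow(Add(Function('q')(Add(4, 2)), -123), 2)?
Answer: 13689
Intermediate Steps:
Pow(Add(Function('q')(Add(4, 2)), -123), 2) = Pow(Add(Add(4, 2), -123), 2) = Pow(Add(6, -123), 2) = Pow(-117, 2) = 13689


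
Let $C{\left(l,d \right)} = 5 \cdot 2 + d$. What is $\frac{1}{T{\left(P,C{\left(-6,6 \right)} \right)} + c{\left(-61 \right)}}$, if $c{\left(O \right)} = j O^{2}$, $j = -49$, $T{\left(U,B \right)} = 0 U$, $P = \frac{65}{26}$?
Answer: $- \frac{1}{182329} \approx -5.4846 \cdot 10^{-6}$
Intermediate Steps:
$C{\left(l,d \right)} = 10 + d$
$P = \frac{5}{2}$ ($P = 65 \cdot \frac{1}{26} = \frac{5}{2} \approx 2.5$)
$T{\left(U,B \right)} = 0$
$c{\left(O \right)} = - 49 O^{2}$
$\frac{1}{T{\left(P,C{\left(-6,6 \right)} \right)} + c{\left(-61 \right)}} = \frac{1}{0 - 49 \left(-61\right)^{2}} = \frac{1}{0 - 182329} = \frac{1}{-182329} = - \frac{1}{182329}$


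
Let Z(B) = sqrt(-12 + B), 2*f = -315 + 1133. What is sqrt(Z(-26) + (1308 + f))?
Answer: sqrt(1717 + I*sqrt(38)) ≈ 41.437 + 0.07438*I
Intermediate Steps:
f = 409 (f = (-315 + 1133)/2 = (1/2)*818 = 409)
sqrt(Z(-26) + (1308 + f)) = sqrt(sqrt(-12 - 26) + (1308 + 409)) = sqrt(sqrt(-38) + 1717) = sqrt(I*sqrt(38) + 1717) = sqrt(1717 + I*sqrt(38))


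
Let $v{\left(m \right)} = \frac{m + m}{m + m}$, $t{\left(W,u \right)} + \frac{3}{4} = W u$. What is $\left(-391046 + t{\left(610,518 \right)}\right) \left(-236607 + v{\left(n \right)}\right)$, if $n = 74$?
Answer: $\frac{35522486901}{2} \approx 1.7761 \cdot 10^{10}$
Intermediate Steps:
$t{\left(W,u \right)} = - \frac{3}{4} + W u$
$v{\left(m \right)} = 1$ ($v{\left(m \right)} = \frac{2 m}{2 m} = 2 m \frac{1}{2 m} = 1$)
$\left(-391046 + t{\left(610,518 \right)}\right) \left(-236607 + v{\left(n \right)}\right) = \left(-391046 + \left(- \frac{3}{4} + 610 \cdot 518\right)\right) \left(-236607 + 1\right) = \left(-391046 + \left(- \frac{3}{4} + 315980\right)\right) \left(-236606\right) = \left(-391046 + \frac{1263917}{4}\right) \left(-236606\right) = \left(- \frac{300267}{4}\right) \left(-236606\right) = \frac{35522486901}{2}$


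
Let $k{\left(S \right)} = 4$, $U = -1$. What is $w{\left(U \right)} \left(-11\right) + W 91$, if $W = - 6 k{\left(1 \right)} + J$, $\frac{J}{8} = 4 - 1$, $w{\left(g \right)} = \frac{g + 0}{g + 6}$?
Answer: $\frac{11}{5} \approx 2.2$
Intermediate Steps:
$w{\left(g \right)} = \frac{g}{6 + g}$
$J = 24$ ($J = 8 \left(4 - 1\right) = 8 \cdot 3 = 24$)
$W = 0$ ($W = \left(-6\right) 4 + 24 = -24 + 24 = 0$)
$w{\left(U \right)} \left(-11\right) + W 91 = - \frac{1}{6 - 1} \left(-11\right) + 0 \cdot 91 = - \frac{1}{5} \left(-11\right) + 0 = \left(-1\right) \frac{1}{5} \left(-11\right) + 0 = \left(- \frac{1}{5}\right) \left(-11\right) + 0 = \frac{11}{5} + 0 = \frac{11}{5}$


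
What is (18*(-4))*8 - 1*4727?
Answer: -5303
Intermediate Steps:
(18*(-4))*8 - 1*4727 = -72*8 - 4727 = -576 - 4727 = -5303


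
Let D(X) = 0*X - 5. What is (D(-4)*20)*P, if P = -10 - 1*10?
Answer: 2000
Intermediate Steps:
D(X) = -5 (D(X) = 0 - 5 = -5)
P = -20 (P = -10 - 10 = -20)
(D(-4)*20)*P = -5*20*(-20) = -100*(-20) = 2000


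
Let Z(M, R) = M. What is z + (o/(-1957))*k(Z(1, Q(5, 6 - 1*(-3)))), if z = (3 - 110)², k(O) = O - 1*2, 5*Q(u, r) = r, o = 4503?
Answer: 1179484/103 ≈ 11451.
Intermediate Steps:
Q(u, r) = r/5
k(O) = -2 + O (k(O) = O - 2 = -2 + O)
z = 11449 (z = (-107)² = 11449)
z + (o/(-1957))*k(Z(1, Q(5, 6 - 1*(-3)))) = 11449 + (4503/(-1957))*(-2 + 1) = 11449 + (4503*(-1/1957))*(-1) = 11449 - 237/103*(-1) = 11449 + 237/103 = 1179484/103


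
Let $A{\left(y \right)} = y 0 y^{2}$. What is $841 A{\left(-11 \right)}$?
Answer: $0$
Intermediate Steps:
$A{\left(y \right)} = 0$ ($A{\left(y \right)} = 0 y^{2} = 0$)
$841 A{\left(-11 \right)} = 841 \cdot 0 = 0$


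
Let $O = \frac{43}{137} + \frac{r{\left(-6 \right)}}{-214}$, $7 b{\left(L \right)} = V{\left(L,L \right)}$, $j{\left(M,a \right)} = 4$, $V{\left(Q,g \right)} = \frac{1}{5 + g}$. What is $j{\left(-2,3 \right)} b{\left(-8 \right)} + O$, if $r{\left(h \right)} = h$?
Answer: $\frac{46616}{307839} \approx 0.15143$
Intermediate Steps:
$b{\left(L \right)} = \frac{1}{7 \left(5 + L\right)}$
$O = \frac{5012}{14659}$ ($O = \frac{43}{137} - \frac{6}{-214} = 43 \cdot \frac{1}{137} - - \frac{3}{107} = \frac{43}{137} + \frac{3}{107} = \frac{5012}{14659} \approx 0.34191$)
$j{\left(-2,3 \right)} b{\left(-8 \right)} + O = 4 \frac{1}{7 \left(5 - 8\right)} + \frac{5012}{14659} = 4 \frac{1}{7 \left(-3\right)} + \frac{5012}{14659} = 4 \cdot \frac{1}{7} \left(- \frac{1}{3}\right) + \frac{5012}{14659} = 4 \left(- \frac{1}{21}\right) + \frac{5012}{14659} = - \frac{4}{21} + \frac{5012}{14659} = \frac{46616}{307839}$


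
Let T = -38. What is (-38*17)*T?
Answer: 24548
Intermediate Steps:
(-38*17)*T = -38*17*(-38) = -646*(-38) = 24548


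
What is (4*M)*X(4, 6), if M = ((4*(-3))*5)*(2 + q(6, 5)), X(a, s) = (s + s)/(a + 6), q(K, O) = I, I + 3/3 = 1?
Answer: -576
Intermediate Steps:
I = 0 (I = -1 + 1 = 0)
q(K, O) = 0
X(a, s) = 2*s/(6 + a) (X(a, s) = (2*s)/(6 + a) = 2*s/(6 + a))
M = -120 (M = ((4*(-3))*5)*(2 + 0) = -12*5*2 = -60*2 = -120)
(4*M)*X(4, 6) = (4*(-120))*(2*6/(6 + 4)) = -960*6/10 = -480*6/5 = -576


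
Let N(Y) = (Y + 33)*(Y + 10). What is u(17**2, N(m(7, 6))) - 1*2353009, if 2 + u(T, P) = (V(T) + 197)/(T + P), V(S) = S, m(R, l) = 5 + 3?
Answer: -2416541811/1027 ≈ -2.3530e+6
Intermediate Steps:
m(R, l) = 8
N(Y) = (10 + Y)*(33 + Y) (N(Y) = (33 + Y)*(10 + Y) = (10 + Y)*(33 + Y))
u(T, P) = -2 + (197 + T)/(P + T) (u(T, P) = -2 + (T + 197)/(T + P) = -2 + (197 + T)/(P + T))
u(17**2, N(m(7, 6))) - 1*2353009 = (197 - 1*17**2 - 2*(330 + 8**2 + 43*8))/((330 + 8**2 + 43*8) + 17**2) - 1*2353009 = (197 - 1*289 - 2*(330 + 64 + 344))/((330 + 64 + 344) + 289) - 2353009 = (197 - 289 - 2*738)/(738 + 289) - 2353009 = (197 - 289 - 1476)/1027 - 2353009 = (1/1027)*(-1568) - 2353009 = -1568/1027 - 2353009 = -2416541811/1027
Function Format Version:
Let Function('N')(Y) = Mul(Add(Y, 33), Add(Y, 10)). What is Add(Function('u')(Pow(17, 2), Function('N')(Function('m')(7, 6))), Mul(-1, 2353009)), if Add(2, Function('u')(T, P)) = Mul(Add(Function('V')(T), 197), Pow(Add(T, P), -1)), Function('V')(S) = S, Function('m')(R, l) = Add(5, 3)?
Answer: Rational(-2416541811, 1027) ≈ -2.3530e+6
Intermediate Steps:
Function('m')(R, l) = 8
Function('N')(Y) = Mul(Add(10, Y), Add(33, Y)) (Function('N')(Y) = Mul(Add(33, Y), Add(10, Y)) = Mul(Add(10, Y), Add(33, Y)))
Function('u')(T, P) = Add(-2, Mul(Pow(Add(P, T), -1), Add(197, T))) (Function('u')(T, P) = Add(-2, Mul(Add(T, 197), Pow(Add(T, P), -1))) = Add(-2, Mul(Add(197, T), Pow(Add(P, T), -1))) = Add(-2, Mul(Pow(Add(P, T), -1), Add(197, T))))
Add(Function('u')(Pow(17, 2), Function('N')(Function('m')(7, 6))), Mul(-1, 2353009)) = Add(Mul(Pow(Add(Add(330, Pow(8, 2), Mul(43, 8)), Pow(17, 2)), -1), Add(197, Mul(-1, Pow(17, 2)), Mul(-2, Add(330, Pow(8, 2), Mul(43, 8))))), Mul(-1, 2353009)) = Add(Mul(Pow(Add(Add(330, 64, 344), 289), -1), Add(197, Mul(-1, 289), Mul(-2, Add(330, 64, 344)))), -2353009) = Add(Mul(Pow(Add(738, 289), -1), Add(197, -289, Mul(-2, 738))), -2353009) = Add(Mul(Pow(1027, -1), Add(197, -289, -1476)), -2353009) = Add(Mul(Rational(1, 1027), -1568), -2353009) = Add(Rational(-1568, 1027), -2353009) = Rational(-2416541811, 1027)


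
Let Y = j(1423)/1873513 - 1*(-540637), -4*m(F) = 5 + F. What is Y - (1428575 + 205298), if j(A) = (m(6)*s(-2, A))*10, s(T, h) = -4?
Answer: -2048191857958/1873513 ≈ -1.0932e+6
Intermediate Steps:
m(F) = -5/4 - F/4 (m(F) = -(5 + F)/4 = -5/4 - F/4)
j(A) = 110 (j(A) = ((-5/4 - ¼*6)*(-4))*10 = ((-5/4 - 3/2)*(-4))*10 = -11/4*(-4)*10 = 11*10 = 110)
Y = 1012890447891/1873513 (Y = 110/1873513 - 1*(-540637) = 110*(1/1873513) + 540637 = 110/1873513 + 540637 = 1012890447891/1873513 ≈ 5.4064e+5)
Y - (1428575 + 205298) = 1012890447891/1873513 - (1428575 + 205298) = 1012890447891/1873513 - 1*1633873 = 1012890447891/1873513 - 1633873 = -2048191857958/1873513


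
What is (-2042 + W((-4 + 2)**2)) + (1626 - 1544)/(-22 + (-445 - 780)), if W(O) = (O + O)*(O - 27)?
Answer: -2775904/1247 ≈ -2226.1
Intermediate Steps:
W(O) = 2*O*(-27 + O) (W(O) = (2*O)*(-27 + O) = 2*O*(-27 + O))
(-2042 + W((-4 + 2)**2)) + (1626 - 1544)/(-22 + (-445 - 780)) = (-2042 + 2*(-4 + 2)**2*(-27 + (-4 + 2)**2)) + (1626 - 1544)/(-22 + (-445 - 780)) = (-2042 + 2*(-2)**2*(-27 + (-2)**2)) + 82/(-22 - 1225) = (-2042 + 2*4*(-27 + 4)) + 82/(-1247) = (-2042 + 2*4*(-23)) + 82*(-1/1247) = (-2042 - 184) - 82/1247 = -2226 - 82/1247 = -2775904/1247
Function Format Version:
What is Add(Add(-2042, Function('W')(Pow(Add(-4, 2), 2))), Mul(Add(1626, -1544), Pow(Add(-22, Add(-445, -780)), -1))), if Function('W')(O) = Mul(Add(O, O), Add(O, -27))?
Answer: Rational(-2775904, 1247) ≈ -2226.1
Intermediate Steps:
Function('W')(O) = Mul(2, O, Add(-27, O)) (Function('W')(O) = Mul(Mul(2, O), Add(-27, O)) = Mul(2, O, Add(-27, O)))
Add(Add(-2042, Function('W')(Pow(Add(-4, 2), 2))), Mul(Add(1626, -1544), Pow(Add(-22, Add(-445, -780)), -1))) = Add(Add(-2042, Mul(2, Pow(Add(-4, 2), 2), Add(-27, Pow(Add(-4, 2), 2)))), Mul(Add(1626, -1544), Pow(Add(-22, Add(-445, -780)), -1))) = Add(Add(-2042, Mul(2, Pow(-2, 2), Add(-27, Pow(-2, 2)))), Mul(82, Pow(Add(-22, -1225), -1))) = Add(Add(-2042, Mul(2, 4, Add(-27, 4))), Mul(82, Pow(-1247, -1))) = Add(Add(-2042, Mul(2, 4, -23)), Mul(82, Rational(-1, 1247))) = Add(Add(-2042, -184), Rational(-82, 1247)) = Add(-2226, Rational(-82, 1247)) = Rational(-2775904, 1247)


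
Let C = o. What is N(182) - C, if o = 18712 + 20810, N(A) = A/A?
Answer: -39521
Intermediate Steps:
N(A) = 1
o = 39522
C = 39522
N(182) - C = 1 - 1*39522 = 1 - 39522 = -39521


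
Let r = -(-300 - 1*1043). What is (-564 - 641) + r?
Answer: 138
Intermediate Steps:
r = 1343 (r = -(-300 - 1043) = -1*(-1343) = 1343)
(-564 - 641) + r = (-564 - 641) + 1343 = -1205 + 1343 = 138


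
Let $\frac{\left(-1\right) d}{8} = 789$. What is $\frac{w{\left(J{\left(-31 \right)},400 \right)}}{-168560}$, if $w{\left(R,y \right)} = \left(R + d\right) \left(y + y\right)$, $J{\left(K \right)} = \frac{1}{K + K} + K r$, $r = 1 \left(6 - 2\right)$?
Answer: $\frac{1995165}{65317} \approx 30.546$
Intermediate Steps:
$d = -6312$ ($d = \left(-8\right) 789 = -6312$)
$r = 4$ ($r = 1 \cdot 4 = 4$)
$J{\left(K \right)} = \frac{1}{2 K} + 4 K$ ($J{\left(K \right)} = \frac{1}{K + K} + K 4 = \frac{1}{2 K} + 4 K$)
$w{\left(R,y \right)} = 2 y \left(-6312 + R\right)$ ($w{\left(R,y \right)} = \left(R - 6312\right) \left(y + y\right) = \left(-6312 + R\right) 2 y = 2 y \left(-6312 + R\right)$)
$\frac{w{\left(J{\left(-31 \right)},400 \right)}}{-168560} = \frac{2 \cdot 400 \left(-6312 + \left(\frac{1}{2 \left(-31\right)} + 4 \left(-31\right)\right)\right)}{-168560} = 2 \cdot 400 \left(-6312 + \left(\frac{1}{2} \left(- \frac{1}{31}\right) - 124\right)\right) \left(- \frac{1}{168560}\right) = 2 \cdot 400 \left(-6312 - \frac{7689}{62}\right) \left(- \frac{1}{168560}\right) = 2 \cdot 400 \left(- \frac{399033}{62}\right) \left(- \frac{1}{168560}\right) = \left(- \frac{159613200}{31}\right) \left(- \frac{1}{168560}\right) = \frac{1995165}{65317}$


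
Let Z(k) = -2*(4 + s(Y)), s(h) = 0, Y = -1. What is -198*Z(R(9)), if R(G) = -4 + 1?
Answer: 1584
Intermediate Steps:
R(G) = -3
Z(k) = -8 (Z(k) = -2*(4 + 0) = -2*4 = -8)
-198*Z(R(9)) = -198*(-8) = 1584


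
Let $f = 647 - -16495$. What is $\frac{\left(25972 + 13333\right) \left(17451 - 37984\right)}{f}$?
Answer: $- \frac{807049565}{17142} \approx -47080.0$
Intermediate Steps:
$f = 17142$ ($f = 647 + 16495 = 17142$)
$\frac{\left(25972 + 13333\right) \left(17451 - 37984\right)}{f} = \frac{\left(25972 + 13333\right) \left(17451 - 37984\right)}{17142} = 39305 \left(-20533\right) \frac{1}{17142} = \left(-807049565\right) \frac{1}{17142} = - \frac{807049565}{17142}$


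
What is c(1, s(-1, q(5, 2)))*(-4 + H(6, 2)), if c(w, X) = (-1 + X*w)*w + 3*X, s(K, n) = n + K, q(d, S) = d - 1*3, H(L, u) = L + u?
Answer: 12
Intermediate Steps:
q(d, S) = -3 + d (q(d, S) = d - 3 = -3 + d)
s(K, n) = K + n
c(w, X) = 3*X + w*(-1 + X*w) (c(w, X) = w*(-1 + X*w) + 3*X = 3*X + w*(-1 + X*w))
c(1, s(-1, q(5, 2)))*(-4 + H(6, 2)) = (-1*1 + 3*(-1 + (-3 + 5)) + (-1 + (-3 + 5))*1**2)*(-4 + (6 + 2)) = (-1 + 3*(-1 + 2) + (-1 + 2)*1)*(-4 + 8) = (-1 + 3*1 + 1*1)*4 = (-1 + 3 + 1)*4 = 3*4 = 12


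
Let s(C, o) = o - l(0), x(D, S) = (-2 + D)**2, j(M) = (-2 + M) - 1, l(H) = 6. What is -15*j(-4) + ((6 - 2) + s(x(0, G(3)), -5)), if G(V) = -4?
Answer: 98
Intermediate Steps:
j(M) = -3 + M
s(C, o) = -6 + o (s(C, o) = o - 1*6 = o - 6 = -6 + o)
-15*j(-4) + ((6 - 2) + s(x(0, G(3)), -5)) = -15*(-3 - 4) + ((6 - 2) + (-6 - 5)) = -15*(-7) + (4 - 11) = 105 - 7 = 98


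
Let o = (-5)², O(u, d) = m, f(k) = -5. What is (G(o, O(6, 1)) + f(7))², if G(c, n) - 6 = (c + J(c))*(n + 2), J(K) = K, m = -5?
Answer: 22201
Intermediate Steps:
O(u, d) = -5
o = 25
G(c, n) = 6 + 2*c*(2 + n) (G(c, n) = 6 + (c + c)*(n + 2) = 6 + (2*c)*(2 + n) = 6 + 2*c*(2 + n))
(G(o, O(6, 1)) + f(7))² = ((6 + 4*25 + 2*25*(-5)) - 5)² = ((6 + 100 - 250) - 5)² = (-144 - 5)² = (-149)² = 22201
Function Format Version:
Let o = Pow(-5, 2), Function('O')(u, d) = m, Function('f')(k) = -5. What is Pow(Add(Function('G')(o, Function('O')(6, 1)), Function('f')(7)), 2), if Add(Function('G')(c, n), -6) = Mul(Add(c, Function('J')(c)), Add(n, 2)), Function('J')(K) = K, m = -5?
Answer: 22201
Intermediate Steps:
Function('O')(u, d) = -5
o = 25
Function('G')(c, n) = Add(6, Mul(2, c, Add(2, n))) (Function('G')(c, n) = Add(6, Mul(Add(c, c), Add(n, 2))) = Add(6, Mul(Mul(2, c), Add(2, n))) = Add(6, Mul(2, c, Add(2, n))))
Pow(Add(Function('G')(o, Function('O')(6, 1)), Function('f')(7)), 2) = Pow(Add(Add(6, Mul(4, 25), Mul(2, 25, -5)), -5), 2) = Pow(Add(Add(6, 100, -250), -5), 2) = Pow(Add(-144, -5), 2) = Pow(-149, 2) = 22201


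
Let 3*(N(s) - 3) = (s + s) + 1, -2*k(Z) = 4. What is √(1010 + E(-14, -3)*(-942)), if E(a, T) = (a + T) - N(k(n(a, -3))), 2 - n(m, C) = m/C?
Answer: 2*√4727 ≈ 137.51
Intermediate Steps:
n(m, C) = 2 - m/C
k(Z) = -2 (k(Z) = -½*4 = -2)
N(s) = 10/3 + 2*s/3 (N(s) = 3 + ((s + s) + 1)/3 = 3 + (2*s + 1)/3 = 3 + (1 + 2*s)/3 = 3 + (⅓ + 2*s/3) = 10/3 + 2*s/3)
E(a, T) = -2 + T + a (E(a, T) = (a + T) - (10/3 + (⅔)*(-2)) = (T + a) - (10/3 - 4/3) = (T + a) - 1*2 = (T + a) - 2 = -2 + T + a)
√(1010 + E(-14, -3)*(-942)) = √(1010 + (-2 - 3 - 14)*(-942)) = √(1010 - 19*(-942)) = √(1010 + 17898) = √18908 = 2*√4727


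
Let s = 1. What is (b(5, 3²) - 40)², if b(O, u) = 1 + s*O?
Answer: 1156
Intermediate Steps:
b(O, u) = 1 + O (b(O, u) = 1 + 1*O = 1 + O)
(b(5, 3²) - 40)² = ((1 + 5) - 40)² = (6 - 40)² = (-34)² = 1156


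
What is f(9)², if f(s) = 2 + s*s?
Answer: 6889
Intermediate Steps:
f(s) = 2 + s²
f(9)² = (2 + 9²)² = (2 + 81)² = 83² = 6889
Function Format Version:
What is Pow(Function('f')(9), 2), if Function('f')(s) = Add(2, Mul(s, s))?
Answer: 6889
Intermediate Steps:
Function('f')(s) = Add(2, Pow(s, 2))
Pow(Function('f')(9), 2) = Pow(Add(2, Pow(9, 2)), 2) = Pow(Add(2, 81), 2) = Pow(83, 2) = 6889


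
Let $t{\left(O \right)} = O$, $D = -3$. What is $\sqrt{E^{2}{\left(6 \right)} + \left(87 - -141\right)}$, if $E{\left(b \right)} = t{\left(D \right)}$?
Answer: $\sqrt{237} \approx 15.395$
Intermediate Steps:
$E{\left(b \right)} = -3$
$\sqrt{E^{2}{\left(6 \right)} + \left(87 - -141\right)} = \sqrt{\left(-3\right)^{2} + \left(87 - -141\right)} = \sqrt{9 + \left(87 + 141\right)} = \sqrt{9 + 228} = \sqrt{237}$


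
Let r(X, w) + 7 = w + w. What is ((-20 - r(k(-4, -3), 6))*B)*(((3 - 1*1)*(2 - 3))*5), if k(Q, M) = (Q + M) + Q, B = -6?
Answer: -1500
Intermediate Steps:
k(Q, M) = M + 2*Q (k(Q, M) = (M + Q) + Q = M + 2*Q)
r(X, w) = -7 + 2*w (r(X, w) = -7 + (w + w) = -7 + 2*w)
((-20 - r(k(-4, -3), 6))*B)*(((3 - 1*1)*(2 - 3))*5) = ((-20 - (-7 + 2*6))*(-6))*(((3 - 1*1)*(2 - 3))*5) = ((-20 - (-7 + 12))*(-6))*(((3 - 1)*(-1))*5) = ((-20 - 1*5)*(-6))*((2*(-1))*5) = ((-20 - 5)*(-6))*(-2*5) = -25*(-6)*(-10) = 150*(-10) = -1500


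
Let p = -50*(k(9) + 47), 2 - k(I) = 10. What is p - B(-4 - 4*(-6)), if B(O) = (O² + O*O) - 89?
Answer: -2661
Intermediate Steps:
k(I) = -8 (k(I) = 2 - 1*10 = 2 - 10 = -8)
B(O) = -89 + 2*O² (B(O) = (O² + O²) - 89 = 2*O² - 89 = -89 + 2*O²)
p = -1950 (p = -50*(-8 + 47) = -50*39 = -1950)
p - B(-4 - 4*(-6)) = -1950 - (-89 + 2*(-4 - 4*(-6))²) = -1950 - (-89 + 2*(-4 + 24)²) = -1950 - (-89 + 2*20²) = -1950 - (-89 + 2*400) = -1950 - (-89 + 800) = -1950 - 1*711 = -1950 - 711 = -2661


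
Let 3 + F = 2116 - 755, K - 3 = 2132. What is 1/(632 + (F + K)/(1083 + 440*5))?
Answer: 469/296907 ≈ 0.0015796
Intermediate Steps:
K = 2135 (K = 3 + 2132 = 2135)
F = 1358 (F = -3 + (2116 - 755) = -3 + 1361 = 1358)
1/(632 + (F + K)/(1083 + 440*5)) = 1/(632 + (1358 + 2135)/(1083 + 440*5)) = 1/(632 + 3493/(1083 + 2200)) = 1/(632 + 3493/3283) = 1/(632 + 3493*(1/3283)) = 1/(632 + 499/469) = 1/(296907/469) = 469/296907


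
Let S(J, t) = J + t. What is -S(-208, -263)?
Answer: 471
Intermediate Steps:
-S(-208, -263) = -(-208 - 263) = -1*(-471) = 471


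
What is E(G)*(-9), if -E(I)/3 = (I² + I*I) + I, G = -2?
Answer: 162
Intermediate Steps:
E(I) = -6*I² - 3*I (E(I) = -3*((I² + I*I) + I) = -3*((I² + I²) + I) = -3*(2*I² + I) = -3*(I + 2*I²) = -6*I² - 3*I)
E(G)*(-9) = -3*(-2)*(1 + 2*(-2))*(-9) = -3*(-2)*(1 - 4)*(-9) = -3*(-2)*(-3)*(-9) = -18*(-9) = 162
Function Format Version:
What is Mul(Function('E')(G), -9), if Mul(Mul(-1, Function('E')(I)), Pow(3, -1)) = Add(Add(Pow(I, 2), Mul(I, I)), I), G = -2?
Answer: 162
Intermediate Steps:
Function('E')(I) = Add(Mul(-6, Pow(I, 2)), Mul(-3, I)) (Function('E')(I) = Mul(-3, Add(Add(Pow(I, 2), Mul(I, I)), I)) = Mul(-3, Add(Add(Pow(I, 2), Pow(I, 2)), I)) = Mul(-3, Add(Mul(2, Pow(I, 2)), I)) = Mul(-3, Add(I, Mul(2, Pow(I, 2)))) = Add(Mul(-6, Pow(I, 2)), Mul(-3, I)))
Mul(Function('E')(G), -9) = Mul(Mul(-3, -2, Add(1, Mul(2, -2))), -9) = Mul(Mul(-3, -2, Add(1, -4)), -9) = Mul(Mul(-3, -2, -3), -9) = Mul(-18, -9) = 162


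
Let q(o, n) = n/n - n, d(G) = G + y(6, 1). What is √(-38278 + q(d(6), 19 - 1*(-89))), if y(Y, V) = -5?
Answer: 3*I*√4265 ≈ 195.92*I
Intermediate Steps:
d(G) = -5 + G (d(G) = G - 5 = -5 + G)
q(o, n) = 1 - n
√(-38278 + q(d(6), 19 - 1*(-89))) = √(-38278 + (1 - (19 - 1*(-89)))) = √(-38278 + (1 - (19 + 89))) = √(-38278 + (1 - 1*108)) = √(-38278 + (1 - 108)) = √(-38278 - 107) = √(-38385) = 3*I*√4265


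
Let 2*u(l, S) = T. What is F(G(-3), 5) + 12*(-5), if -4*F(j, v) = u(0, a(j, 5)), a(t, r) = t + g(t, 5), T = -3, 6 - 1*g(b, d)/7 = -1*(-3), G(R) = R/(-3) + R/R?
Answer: -477/8 ≈ -59.625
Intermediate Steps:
G(R) = 1 - R/3 (G(R) = R*(-⅓) + 1 = -R/3 + 1 = 1 - R/3)
g(b, d) = 21 (g(b, d) = 42 - (-7)*(-3) = 42 - 7*3 = 42 - 21 = 21)
a(t, r) = 21 + t (a(t, r) = t + 21 = 21 + t)
u(l, S) = -3/2 (u(l, S) = (½)*(-3) = -3/2)
F(j, v) = 3/8 (F(j, v) = -¼*(-3/2) = 3/8)
F(G(-3), 5) + 12*(-5) = 3/8 + 12*(-5) = 3/8 - 60 = -477/8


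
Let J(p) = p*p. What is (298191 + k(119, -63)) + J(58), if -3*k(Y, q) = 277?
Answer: 904388/3 ≈ 3.0146e+5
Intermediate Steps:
k(Y, q) = -277/3 (k(Y, q) = -⅓*277 = -277/3)
J(p) = p²
(298191 + k(119, -63)) + J(58) = (298191 - 277/3) + 58² = 894296/3 + 3364 = 904388/3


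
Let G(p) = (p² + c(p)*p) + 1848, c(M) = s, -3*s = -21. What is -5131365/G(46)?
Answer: -5131365/4286 ≈ -1197.2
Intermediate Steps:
s = 7 (s = -⅓*(-21) = 7)
c(M) = 7
G(p) = 1848 + p² + 7*p (G(p) = (p² + 7*p) + 1848 = 1848 + p² + 7*p)
-5131365/G(46) = -5131365/(1848 + 46² + 7*46) = -5131365/(1848 + 2116 + 322) = -5131365/4286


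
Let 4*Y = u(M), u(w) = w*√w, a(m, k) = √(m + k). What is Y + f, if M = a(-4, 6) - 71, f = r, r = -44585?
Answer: -44585 - I*(71 - √2)^(3/2)/4 ≈ -44585.0 - 145.12*I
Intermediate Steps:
f = -44585
a(m, k) = √(k + m)
M = -71 + √2 (M = √(6 - 4) - 71 = √2 - 71 = -71 + √2 ≈ -69.586)
u(w) = w^(3/2)
Y = (-71 + √2)^(3/2)/4 ≈ -145.12*I
Y + f = -I*(71 - √2)^(3/2)/4 - 44585 = -44585 - I*(71 - √2)^(3/2)/4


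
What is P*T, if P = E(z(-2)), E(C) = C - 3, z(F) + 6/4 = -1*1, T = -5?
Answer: 55/2 ≈ 27.500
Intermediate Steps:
z(F) = -5/2 (z(F) = -3/2 - 1*1 = -3/2 - 1 = -5/2)
E(C) = -3 + C
P = -11/2 (P = -3 - 5/2 = -11/2 ≈ -5.5000)
P*T = -11/2*(-5) = 55/2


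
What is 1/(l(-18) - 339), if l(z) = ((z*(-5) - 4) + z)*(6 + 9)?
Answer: 1/681 ≈ 0.0014684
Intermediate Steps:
l(z) = -60 - 60*z (l(z) = ((-5*z - 4) + z)*15 = ((-4 - 5*z) + z)*15 = (-4 - 4*z)*15 = -60 - 60*z)
1/(l(-18) - 339) = 1/((-60 - 60*(-18)) - 339) = 1/((-60 + 1080) - 339) = 1/(1020 - 339) = 1/681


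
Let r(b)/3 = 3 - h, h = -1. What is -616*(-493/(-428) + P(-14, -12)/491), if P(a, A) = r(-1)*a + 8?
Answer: -26731782/52537 ≈ -508.82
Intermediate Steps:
r(b) = 12 (r(b) = 3*(3 - 1*(-1)) = 3*(3 + 1) = 3*4 = 12)
P(a, A) = 8 + 12*a (P(a, A) = 12*a + 8 = 8 + 12*a)
-616*(-493/(-428) + P(-14, -12)/491) = -616*(-493/(-428) + (8 + 12*(-14))/491) = -616*(-493*(-1/428) + (8 - 168)*(1/491)) = -616*(493/428 - 160*1/491) = -616*(493/428 - 160/491) = -616*173583/210148 = -26731782/52537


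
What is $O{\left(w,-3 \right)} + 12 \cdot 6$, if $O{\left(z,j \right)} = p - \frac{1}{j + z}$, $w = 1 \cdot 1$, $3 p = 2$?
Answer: $\frac{439}{6} \approx 73.167$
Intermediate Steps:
$p = \frac{2}{3}$ ($p = \frac{1}{3} \cdot 2 = \frac{2}{3} \approx 0.66667$)
$w = 1$
$O{\left(z,j \right)} = \frac{2}{3} - \frac{1}{j + z}$
$O{\left(w,-3 \right)} + 12 \cdot 6 = \frac{-3 + 2 \left(-3\right) + 2 \cdot 1}{3 \left(-3 + 1\right)} + 12 \cdot 6 = \frac{-3 - 6 + 2}{3 \left(-2\right)} + 72 = \frac{1}{3} \left(- \frac{1}{2}\right) \left(-7\right) + 72 = \frac{7}{6} + 72 = \frac{439}{6}$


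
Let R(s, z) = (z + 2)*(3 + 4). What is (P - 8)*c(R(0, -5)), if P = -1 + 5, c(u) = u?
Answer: 84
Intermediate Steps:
R(s, z) = 14 + 7*z (R(s, z) = (2 + z)*7 = 14 + 7*z)
P = 4
(P - 8)*c(R(0, -5)) = (4 - 8)*(14 + 7*(-5)) = -4*(14 - 35) = -4*(-21) = 84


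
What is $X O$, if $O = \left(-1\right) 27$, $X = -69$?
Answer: $1863$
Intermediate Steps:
$O = -27$
$X O = \left(-69\right) \left(-27\right) = 1863$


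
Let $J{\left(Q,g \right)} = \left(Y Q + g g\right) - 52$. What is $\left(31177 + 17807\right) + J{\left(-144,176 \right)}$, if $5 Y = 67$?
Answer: $\frac{389892}{5} \approx 77978.0$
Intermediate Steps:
$Y = \frac{67}{5}$ ($Y = \frac{1}{5} \cdot 67 = \frac{67}{5} \approx 13.4$)
$J{\left(Q,g \right)} = -52 + g^{2} + \frac{67 Q}{5}$ ($J{\left(Q,g \right)} = \left(\frac{67 Q}{5} + g g\right) - 52 = \left(\frac{67 Q}{5} + g^{2}\right) - 52 = \left(g^{2} + \frac{67 Q}{5}\right) - 52 = -52 + g^{2} + \frac{67 Q}{5}$)
$\left(31177 + 17807\right) + J{\left(-144,176 \right)} = \left(31177 + 17807\right) + \left(-52 + 176^{2} + \frac{67}{5} \left(-144\right)\right) = 48984 - - \frac{144972}{5} = 48984 + \frac{144972}{5} = \frac{389892}{5}$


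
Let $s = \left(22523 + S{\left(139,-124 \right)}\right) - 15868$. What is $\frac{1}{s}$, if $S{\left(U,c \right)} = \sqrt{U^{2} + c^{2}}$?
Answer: $\frac{6655}{44254328} - \frac{\sqrt{34697}}{44254328} \approx 0.00014617$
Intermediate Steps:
$s = 6655 + \sqrt{34697}$ ($s = \left(22523 + \sqrt{139^{2} + \left(-124\right)^{2}}\right) - 15868 = \left(22523 + \sqrt{19321 + 15376}\right) - 15868 = \left(22523 + \sqrt{34697}\right) - 15868 = 6655 + \sqrt{34697} \approx 6841.3$)
$\frac{1}{s} = \frac{1}{6655 + \sqrt{34697}}$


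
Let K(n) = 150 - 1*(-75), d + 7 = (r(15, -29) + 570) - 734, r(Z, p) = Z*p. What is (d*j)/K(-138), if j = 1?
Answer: -202/75 ≈ -2.6933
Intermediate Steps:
d = -606 (d = -7 + ((15*(-29) + 570) - 734) = -7 + ((-435 + 570) - 734) = -7 + (135 - 734) = -7 - 599 = -606)
K(n) = 225 (K(n) = 150 + 75 = 225)
(d*j)/K(-138) = -606*1/225 = -202/75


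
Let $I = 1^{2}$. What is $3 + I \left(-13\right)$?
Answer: $-10$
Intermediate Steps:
$I = 1$
$3 + I \left(-13\right) = 3 + 1 \left(-13\right) = 3 - 13 = -10$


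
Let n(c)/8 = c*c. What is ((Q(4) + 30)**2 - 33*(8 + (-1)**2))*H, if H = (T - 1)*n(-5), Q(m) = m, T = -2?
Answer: -515400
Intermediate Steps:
n(c) = 8*c**2 (n(c) = 8*(c*c) = 8*c**2)
H = -600 (H = (-2 - 1)*(8*(-5)**2) = -24*25 = -3*200 = -600)
((Q(4) + 30)**2 - 33*(8 + (-1)**2))*H = ((4 + 30)**2 - 33*(8 + (-1)**2))*(-600) = (34**2 - 33*(8 + 1))*(-600) = (1156 - 33*9)*(-600) = (1156 - 1*297)*(-600) = (1156 - 297)*(-600) = 859*(-600) = -515400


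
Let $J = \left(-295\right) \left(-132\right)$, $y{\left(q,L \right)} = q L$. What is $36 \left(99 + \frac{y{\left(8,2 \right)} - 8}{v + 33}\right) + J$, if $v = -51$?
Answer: $42488$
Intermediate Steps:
$y{\left(q,L \right)} = L q$
$J = 38940$
$36 \left(99 + \frac{y{\left(8,2 \right)} - 8}{v + 33}\right) + J = 36 \left(99 + \frac{2 \cdot 8 - 8}{-51 + 33}\right) + 38940 = 36 \left(99 + \frac{16 - 8}{-18}\right) + 38940 = 36 \left(99 + 8 \left(- \frac{1}{18}\right)\right) + 38940 = 36 \left(99 - \frac{4}{9}\right) + 38940 = 36 \cdot \frac{887}{9} + 38940 = 3548 + 38940 = 42488$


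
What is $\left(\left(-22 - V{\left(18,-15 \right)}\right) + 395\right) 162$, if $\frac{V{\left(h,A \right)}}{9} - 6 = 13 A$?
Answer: $335988$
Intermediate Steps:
$V{\left(h,A \right)} = 54 + 117 A$ ($V{\left(h,A \right)} = 54 + 9 \cdot 13 A = 54 + 117 A$)
$\left(\left(-22 - V{\left(18,-15 \right)}\right) + 395\right) 162 = \left(\left(-22 - \left(54 + 117 \left(-15\right)\right)\right) + 395\right) 162 = \left(\left(-22 - \left(54 - 1755\right)\right) + 395\right) 162 = \left(\left(-22 - -1701\right) + 395\right) 162 = \left(\left(-22 + 1701\right) + 395\right) 162 = \left(1679 + 395\right) 162 = 2074 \cdot 162 = 335988$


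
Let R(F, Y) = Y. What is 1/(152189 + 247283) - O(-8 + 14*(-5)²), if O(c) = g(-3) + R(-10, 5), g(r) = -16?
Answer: 4394193/399472 ≈ 11.000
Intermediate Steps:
O(c) = -11 (O(c) = -16 + 5 = -11)
1/(152189 + 247283) - O(-8 + 14*(-5)²) = 1/(152189 + 247283) - 1*(-11) = 1/399472 + 11 = 4394193/399472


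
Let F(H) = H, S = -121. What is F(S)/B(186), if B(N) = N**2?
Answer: -121/34596 ≈ -0.0034975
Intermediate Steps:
F(S)/B(186) = -121/(186**2) = -121/34596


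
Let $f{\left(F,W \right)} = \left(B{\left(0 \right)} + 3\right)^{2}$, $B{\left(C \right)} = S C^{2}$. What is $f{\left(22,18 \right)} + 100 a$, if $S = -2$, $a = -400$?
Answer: $-39991$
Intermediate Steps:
$B{\left(C \right)} = - 2 C^{2}$
$f{\left(F,W \right)} = 9$ ($f{\left(F,W \right)} = \left(- 2 \cdot 0^{2} + 3\right)^{2} = \left(\left(-2\right) 0 + 3\right)^{2} = \left(0 + 3\right)^{2} = 3^{2} = 9$)
$f{\left(22,18 \right)} + 100 a = 9 + 100 \left(-400\right) = 9 - 40000 = -39991$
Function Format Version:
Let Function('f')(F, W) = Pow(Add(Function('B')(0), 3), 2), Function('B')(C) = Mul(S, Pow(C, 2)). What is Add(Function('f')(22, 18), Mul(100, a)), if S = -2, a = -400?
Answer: -39991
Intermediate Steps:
Function('B')(C) = Mul(-2, Pow(C, 2))
Function('f')(F, W) = 9 (Function('f')(F, W) = Pow(Add(Mul(-2, Pow(0, 2)), 3), 2) = Pow(Add(Mul(-2, 0), 3), 2) = Pow(Add(0, 3), 2) = Pow(3, 2) = 9)
Add(Function('f')(22, 18), Mul(100, a)) = Add(9, Mul(100, -400)) = Add(9, -40000) = -39991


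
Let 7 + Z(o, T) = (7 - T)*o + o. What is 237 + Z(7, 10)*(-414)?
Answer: 8931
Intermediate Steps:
Z(o, T) = -7 + o + o*(7 - T) (Z(o, T) = -7 + ((7 - T)*o + o) = -7 + (o*(7 - T) + o) = -7 + (o + o*(7 - T)) = -7 + o + o*(7 - T))
237 + Z(7, 10)*(-414) = 237 + (-7 + 8*7 - 1*10*7)*(-414) = 237 + (-7 + 56 - 70)*(-414) = 237 - 21*(-414) = 237 + 8694 = 8931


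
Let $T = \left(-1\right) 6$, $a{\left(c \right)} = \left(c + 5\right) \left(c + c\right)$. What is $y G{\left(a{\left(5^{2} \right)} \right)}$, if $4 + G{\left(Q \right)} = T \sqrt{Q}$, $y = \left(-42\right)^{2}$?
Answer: $-7056 - 105840 \sqrt{15} \approx -4.1697 \cdot 10^{5}$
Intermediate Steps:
$a{\left(c \right)} = 2 c \left(5 + c\right)$ ($a{\left(c \right)} = \left(5 + c\right) 2 c = 2 c \left(5 + c\right)$)
$y = 1764$
$T = -6$
$G{\left(Q \right)} = -4 - 6 \sqrt{Q}$
$y G{\left(a{\left(5^{2} \right)} \right)} = 1764 \left(-4 - 6 \sqrt{2 \cdot 5^{2} \left(5 + 5^{2}\right)}\right) = 1764 \left(-4 - 6 \sqrt{2 \cdot 25 \left(5 + 25\right)}\right) = 1764 \left(-4 - 6 \sqrt{2 \cdot 25 \cdot 30}\right) = 1764 \left(-4 - 6 \sqrt{1500}\right) = 1764 \left(-4 - 6 \cdot 10 \sqrt{15}\right) = 1764 \left(-4 - 60 \sqrt{15}\right) = -7056 - 105840 \sqrt{15}$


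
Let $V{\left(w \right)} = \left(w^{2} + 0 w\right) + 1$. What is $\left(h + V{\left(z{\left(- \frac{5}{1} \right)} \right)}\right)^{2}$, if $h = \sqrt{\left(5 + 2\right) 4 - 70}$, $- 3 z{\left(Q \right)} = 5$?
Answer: $- \frac{2246}{81} + \frac{68 i \sqrt{42}}{9} \approx -27.728 + 48.966 i$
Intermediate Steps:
$z{\left(Q \right)} = - \frac{5}{3}$ ($z{\left(Q \right)} = \left(- \frac{1}{3}\right) 5 = - \frac{5}{3}$)
$V{\left(w \right)} = 1 + w^{2}$ ($V{\left(w \right)} = \left(w^{2} + 0\right) + 1 = w^{2} + 1 = 1 + w^{2}$)
$h = i \sqrt{42}$ ($h = \sqrt{7 \cdot 4 - 70} = \sqrt{28 - 70} = \sqrt{-42} = i \sqrt{42} \approx 6.4807 i$)
$\left(h + V{\left(z{\left(- \frac{5}{1} \right)} \right)}\right)^{2} = \left(i \sqrt{42} + \left(1 + \left(- \frac{5}{3}\right)^{2}\right)\right)^{2} = \left(i \sqrt{42} + \left(1 + \frac{25}{9}\right)\right)^{2} = \left(i \sqrt{42} + \frac{34}{9}\right)^{2} = \left(\frac{34}{9} + i \sqrt{42}\right)^{2}$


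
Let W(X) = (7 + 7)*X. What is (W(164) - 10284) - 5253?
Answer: -13241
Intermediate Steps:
W(X) = 14*X
(W(164) - 10284) - 5253 = (14*164 - 10284) - 5253 = (2296 - 10284) - 5253 = -7988 - 5253 = -13241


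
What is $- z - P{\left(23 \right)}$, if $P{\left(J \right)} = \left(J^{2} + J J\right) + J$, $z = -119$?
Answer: $-962$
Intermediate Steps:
$P{\left(J \right)} = J + 2 J^{2}$ ($P{\left(J \right)} = \left(J^{2} + J^{2}\right) + J = 2 J^{2} + J = J + 2 J^{2}$)
$- z - P{\left(23 \right)} = \left(-1\right) \left(-119\right) - 23 \left(1 + 2 \cdot 23\right) = 119 - 23 \left(1 + 46\right) = 119 - 23 \cdot 47 = 119 - 1081 = -962$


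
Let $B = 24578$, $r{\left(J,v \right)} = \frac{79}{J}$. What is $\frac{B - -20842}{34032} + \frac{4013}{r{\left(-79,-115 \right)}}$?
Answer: $- \frac{11377083}{2836} \approx -4011.7$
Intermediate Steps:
$\frac{B - -20842}{34032} + \frac{4013}{r{\left(-79,-115 \right)}} = \frac{24578 - -20842}{34032} + \frac{4013}{79 \frac{1}{-79}} = \left(24578 + 20842\right) \frac{1}{34032} + \frac{4013}{79 \left(- \frac{1}{79}\right)} = 45420 \cdot \frac{1}{34032} + \frac{4013}{-1} = \frac{3785}{2836} + 4013 \left(-1\right) = \frac{3785}{2836} - 4013 = - \frac{11377083}{2836}$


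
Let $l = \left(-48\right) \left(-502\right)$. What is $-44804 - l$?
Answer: $-68900$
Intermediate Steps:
$l = 24096$
$-44804 - l = -44804 - 24096 = -68900$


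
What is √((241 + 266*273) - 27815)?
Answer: 2*√11261 ≈ 212.24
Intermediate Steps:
√((241 + 266*273) - 27815) = √((241 + 72618) - 27815) = √(72859 - 27815) = √45044 = 2*√11261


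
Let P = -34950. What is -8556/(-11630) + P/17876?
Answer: -63380361/51974470 ≈ -1.2195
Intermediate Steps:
-8556/(-11630) + P/17876 = -8556/(-11630) - 34950/17876 = -8556*(-1/11630) - 34950*1/17876 = 4278/5815 - 17475/8938 = -63380361/51974470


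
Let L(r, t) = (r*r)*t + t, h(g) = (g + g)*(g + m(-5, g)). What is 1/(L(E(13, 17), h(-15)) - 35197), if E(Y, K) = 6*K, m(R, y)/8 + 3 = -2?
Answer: 1/17133053 ≈ 5.8367e-8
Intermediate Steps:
m(R, y) = -40 (m(R, y) = -24 + 8*(-2) = -24 - 16 = -40)
h(g) = 2*g*(-40 + g) (h(g) = (g + g)*(g - 40) = (2*g)*(-40 + g) = 2*g*(-40 + g))
L(r, t) = t + t*r² (L(r, t) = r²*t + t = t*r² + t = t + t*r²)
1/(L(E(13, 17), h(-15)) - 35197) = 1/((2*(-15)*(-40 - 15))*(1 + (6*17)²) - 35197) = 1/((2*(-15)*(-55))*(1 + 102²) - 35197) = 1/(1650*(1 + 10404) - 35197) = 1/(1650*10405 - 35197) = 1/(17168250 - 35197) = 1/17133053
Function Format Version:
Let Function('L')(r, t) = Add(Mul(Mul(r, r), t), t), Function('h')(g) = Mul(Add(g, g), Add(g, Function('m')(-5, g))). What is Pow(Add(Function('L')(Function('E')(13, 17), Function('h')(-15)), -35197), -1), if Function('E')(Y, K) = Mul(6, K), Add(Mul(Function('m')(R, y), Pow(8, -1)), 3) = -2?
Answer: Rational(1, 17133053) ≈ 5.8367e-8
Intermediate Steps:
Function('m')(R, y) = -40 (Function('m')(R, y) = Add(-24, Mul(8, -2)) = Add(-24, -16) = -40)
Function('h')(g) = Mul(2, g, Add(-40, g)) (Function('h')(g) = Mul(Add(g, g), Add(g, -40)) = Mul(Mul(2, g), Add(-40, g)) = Mul(2, g, Add(-40, g)))
Function('L')(r, t) = Add(t, Mul(t, Pow(r, 2))) (Function('L')(r, t) = Add(Mul(Pow(r, 2), t), t) = Add(Mul(t, Pow(r, 2)), t) = Add(t, Mul(t, Pow(r, 2))))
Pow(Add(Function('L')(Function('E')(13, 17), Function('h')(-15)), -35197), -1) = Pow(Add(Mul(Mul(2, -15, Add(-40, -15)), Add(1, Pow(Mul(6, 17), 2))), -35197), -1) = Pow(Add(Mul(Mul(2, -15, -55), Add(1, Pow(102, 2))), -35197), -1) = Pow(Add(Mul(1650, Add(1, 10404)), -35197), -1) = Pow(Add(Mul(1650, 10405), -35197), -1) = Pow(Add(17168250, -35197), -1) = Pow(17133053, -1) = Rational(1, 17133053)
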